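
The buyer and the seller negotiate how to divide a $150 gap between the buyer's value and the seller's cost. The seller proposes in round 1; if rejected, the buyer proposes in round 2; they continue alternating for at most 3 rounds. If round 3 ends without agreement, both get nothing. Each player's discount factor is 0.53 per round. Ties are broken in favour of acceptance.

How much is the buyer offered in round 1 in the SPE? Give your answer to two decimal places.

37.37

Round 3 (the seller proposes): rejection yields 0 for the buyer; the seller offers 0 and keeps 150.
Round 2 (the buyer proposes): the seller can get 150 next round, worth 0.53 × 150 = 79.5 now; the buyer offers that and keeps 70.5.
Round 1 (the seller proposes): the buyer can get 70.5 next round, worth 0.53 × 70.5 = 37.365 now. The seller offers 37.365 and keeps 150 − 37.365 = 112.635.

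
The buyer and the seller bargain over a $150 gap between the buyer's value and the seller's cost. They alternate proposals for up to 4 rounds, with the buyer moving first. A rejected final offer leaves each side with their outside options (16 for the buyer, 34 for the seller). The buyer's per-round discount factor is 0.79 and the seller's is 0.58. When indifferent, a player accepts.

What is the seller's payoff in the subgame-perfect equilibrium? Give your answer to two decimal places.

53.88

By backward induction:
Round 4 (the seller proposes): the buyer gets 16 if talks fail, so the seller offers 16 and keeps 134.
Round 3 (the buyer proposes): the seller can get 134 next round, worth 0.58 × 134 = 77.72 now. The buyer offers 77.72 and keeps 150 − 77.72 = 72.28.
Round 2 (the seller proposes): the buyer can get 72.28 next round, worth 0.79 × 72.28 = 57.1012 now, so the seller offers 57.1012, keeping 92.8988.
Round 1 (the buyer proposes): the seller can get 92.8988 next round, worth 0.58 × 92.8988 = 53.881304 now. The buyer offers 53.881304 and keeps 150 − 53.881304 = 96.118696.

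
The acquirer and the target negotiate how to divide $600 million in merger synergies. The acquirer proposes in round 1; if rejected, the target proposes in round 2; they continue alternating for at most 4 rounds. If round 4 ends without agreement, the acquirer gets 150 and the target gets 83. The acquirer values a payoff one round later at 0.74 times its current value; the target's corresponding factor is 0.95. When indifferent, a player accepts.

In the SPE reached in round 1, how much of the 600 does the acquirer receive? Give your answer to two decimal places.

151.27

Work backward from the last round.
Round 4 (the target proposes): the acquirer gets 150 if talks fail, so the target offers 150 and keeps 450.
Round 3 (the acquirer proposes): the target can get 450 next round, worth 0.95 × 450 = 427.5 now. The acquirer offers 427.5 and keeps 600 − 427.5 = 172.5.
Round 2 (the target proposes): the acquirer can get 172.5 next round, worth 0.74 × 172.5 = 127.65 now; the target offers that and keeps 472.35.
Round 1 (the acquirer proposes): the target can get 472.35 next round, worth 0.95 × 472.35 = 448.7325 now, so the acquirer offers 448.7325, keeping 151.2675.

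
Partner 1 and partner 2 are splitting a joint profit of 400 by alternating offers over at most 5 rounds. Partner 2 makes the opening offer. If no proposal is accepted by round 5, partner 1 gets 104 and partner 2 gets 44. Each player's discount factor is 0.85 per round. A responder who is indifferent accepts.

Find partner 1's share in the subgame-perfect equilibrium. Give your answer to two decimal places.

Round 5 (partner 2 proposes): partner 1 gets 104 if talks fail, so partner 2 offers 104 and keeps 296.
Round 4 (partner 1 proposes): partner 2 can get 296 next round, worth 0.85 × 296 = 251.6 now, so partner 1 offers 251.6, keeping 148.4.
Round 3 (partner 2 proposes): partner 1 can get 148.4 next round, worth 0.85 × 148.4 = 126.14 now, so partner 2 offers 126.14, keeping 273.86.
Round 2 (partner 1 proposes): partner 2 can get 273.86 next round, worth 0.85 × 273.86 = 232.781 now. Partner 1 offers 232.781 and keeps 400 − 232.781 = 167.219.
Round 1 (partner 2 proposes): partner 1 can get 167.219 next round, worth 0.85 × 167.219 = 142.13615 now, so partner 2 offers 142.13615, keeping 257.86385.

142.14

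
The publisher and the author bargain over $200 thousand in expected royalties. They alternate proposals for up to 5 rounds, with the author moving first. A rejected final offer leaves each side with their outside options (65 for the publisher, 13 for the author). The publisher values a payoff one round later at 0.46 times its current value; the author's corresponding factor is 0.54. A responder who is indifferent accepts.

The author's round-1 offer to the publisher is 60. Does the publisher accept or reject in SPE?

Accept

Round 5 (the author proposes): the publisher gets 65 if talks fail, so the author offers 65 and keeps 135.
Round 4 (the publisher proposes): the author can get 135 next round, worth 0.54 × 135 = 72.9 now, so the publisher offers 72.9, keeping 127.1.
Round 3 (the author proposes): the publisher can get 127.1 next round, worth 0.46 × 127.1 = 58.466 now, so the author offers 58.466, keeping 141.534.
Round 2 (the publisher proposes): the author can get 141.534 next round, worth 0.54 × 141.534 = 76.42836 now; the publisher offers that and keeps 123.57164.
So by rejecting in round 1, the publisher gets 123.57164 next round, worth 0.46 × 123.57164 = 56.8429544 now.
Offer 60 ≥ 56.8429544, so the publisher accepts.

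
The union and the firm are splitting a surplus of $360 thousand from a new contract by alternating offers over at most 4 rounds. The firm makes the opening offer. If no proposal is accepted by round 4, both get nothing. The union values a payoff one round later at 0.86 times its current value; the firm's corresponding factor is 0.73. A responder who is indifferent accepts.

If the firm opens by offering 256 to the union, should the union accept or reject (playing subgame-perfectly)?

Reject

Round 4 (the union proposes): the firm will accept anything ≥ 0, so the union offers 0 and keeps 360.
Round 3 (the firm proposes): the union can get 360 next round, worth 0.86 × 360 = 309.6 now; the firm offers that and keeps 50.4.
Round 2 (the union proposes): the firm can get 50.4 next round, worth 0.73 × 50.4 = 36.792 now; the union offers that and keeps 323.208.
So by rejecting in round 1, the union gets 323.208 next round, worth 0.86 × 323.208 = 277.95888 now.
Offer 256 < 277.95888, so the union rejects.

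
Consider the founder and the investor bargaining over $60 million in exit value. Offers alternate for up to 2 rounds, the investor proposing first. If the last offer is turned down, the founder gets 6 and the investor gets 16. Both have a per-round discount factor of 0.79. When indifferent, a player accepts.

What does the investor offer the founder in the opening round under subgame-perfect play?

34.76

Solve by backward induction from round 2.
Round 2 (the founder proposes): the investor gets 16 if talks fail, so the founder offers 16 and keeps 44.
Round 1 (the investor proposes): the founder can get 44 next round, worth 0.79 × 44 = 34.76 now; the investor offers that and keeps 25.24.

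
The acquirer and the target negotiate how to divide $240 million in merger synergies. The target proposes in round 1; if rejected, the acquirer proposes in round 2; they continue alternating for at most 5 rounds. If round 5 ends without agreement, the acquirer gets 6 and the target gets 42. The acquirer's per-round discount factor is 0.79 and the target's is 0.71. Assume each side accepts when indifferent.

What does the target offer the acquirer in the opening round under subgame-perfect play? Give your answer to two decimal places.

87.71

Work backward from the last round.
Round 5 (the target proposes): the acquirer gets 6 if talks fail, so the target offers 6 and keeps 234.
Round 4 (the acquirer proposes): the target can get 234 next round, worth 0.71 × 234 = 166.14 now, so the acquirer offers 166.14, keeping 73.86.
Round 3 (the target proposes): the acquirer can get 73.86 next round, worth 0.79 × 73.86 = 58.3494 now, so the target offers 58.3494, keeping 181.6506.
Round 2 (the acquirer proposes): the target can get 181.6506 next round, worth 0.71 × 181.6506 = 128.971926 now, so the acquirer offers 128.971926, keeping 111.028074.
Round 1 (the target proposes): the acquirer can get 111.028074 next round, worth 0.79 × 111.028074 = 87.71217846 now, so the target offers 87.71217846, keeping 152.28782154.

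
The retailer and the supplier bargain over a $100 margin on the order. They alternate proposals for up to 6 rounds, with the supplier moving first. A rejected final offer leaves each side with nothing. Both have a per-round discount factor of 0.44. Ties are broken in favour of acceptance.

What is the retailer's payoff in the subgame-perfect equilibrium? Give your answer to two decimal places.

Round 6 (the retailer proposes): rejection yields 0 for the supplier; the retailer offers 0 and keeps 100.
Round 5 (the supplier proposes): the retailer can get 100 next round, worth 0.44 × 100 = 44 now, so the supplier offers 44, keeping 56.
Round 4 (the retailer proposes): the supplier can get 56 next round, worth 0.44 × 56 = 24.64 now; the retailer offers that and keeps 75.36.
Round 3 (the supplier proposes): the retailer can get 75.36 next round, worth 0.44 × 75.36 = 33.1584 now. The supplier offers 33.1584 and keeps 100 − 33.1584 = 66.8416.
Round 2 (the retailer proposes): the supplier can get 66.8416 next round, worth 0.44 × 66.8416 = 29.410304 now, so the retailer offers 29.410304, keeping 70.589696.
Round 1 (the supplier proposes): the retailer can get 70.589696 next round, worth 0.44 × 70.589696 = 31.05946624 now. The supplier offers 31.05946624 and keeps 100 − 31.05946624 = 68.94053376.

31.06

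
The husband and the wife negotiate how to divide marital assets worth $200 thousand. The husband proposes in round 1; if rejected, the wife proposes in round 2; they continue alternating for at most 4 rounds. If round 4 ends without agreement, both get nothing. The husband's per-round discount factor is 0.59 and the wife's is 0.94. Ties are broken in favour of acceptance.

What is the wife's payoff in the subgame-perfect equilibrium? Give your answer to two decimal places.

181.34

By backward induction:
Round 4 (the wife proposes): rejection yields 0 for the husband; the wife offers 0 and keeps 200.
Round 3 (the husband proposes): the wife can get 200 next round, worth 0.94 × 200 = 188 now; the husband offers that and keeps 12.
Round 2 (the wife proposes): the husband can get 12 next round, worth 0.59 × 12 = 7.08 now, so the wife offers 7.08, keeping 192.92.
Round 1 (the husband proposes): the wife can get 192.92 next round, worth 0.94 × 192.92 = 181.3448 now, so the husband offers 181.3448, keeping 18.6552.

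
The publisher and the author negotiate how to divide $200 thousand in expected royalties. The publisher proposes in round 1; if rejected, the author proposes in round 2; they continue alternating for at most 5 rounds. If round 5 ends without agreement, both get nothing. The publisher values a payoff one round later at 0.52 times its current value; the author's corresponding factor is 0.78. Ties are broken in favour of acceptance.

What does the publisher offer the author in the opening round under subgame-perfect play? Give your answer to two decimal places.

Round 5 (the publisher proposes): rejection yields 0 for the author; the publisher offers 0 and keeps 200.
Round 4 (the author proposes): the publisher can get 200 next round, worth 0.52 × 200 = 104 now; the author offers that and keeps 96.
Round 3 (the publisher proposes): the author can get 96 next round, worth 0.78 × 96 = 74.88 now; the publisher offers that and keeps 125.12.
Round 2 (the author proposes): the publisher can get 125.12 next round, worth 0.52 × 125.12 = 65.0624 now. The author offers 65.0624 and keeps 200 − 65.0624 = 134.9376.
Round 1 (the publisher proposes): the author can get 134.9376 next round, worth 0.78 × 134.9376 = 105.251328 now; the publisher offers that and keeps 94.748672.

105.25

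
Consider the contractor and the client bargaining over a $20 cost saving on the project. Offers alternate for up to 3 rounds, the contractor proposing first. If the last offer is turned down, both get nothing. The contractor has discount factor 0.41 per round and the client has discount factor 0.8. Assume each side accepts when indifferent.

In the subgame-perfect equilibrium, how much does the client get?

9.44

Work backward from the last round.
Round 3 (the contractor proposes): the client will accept anything ≥ 0, so the contractor offers 0 and keeps 20.
Round 2 (the client proposes): the contractor can get 20 next round, worth 0.41 × 20 = 8.2 now, so the client offers 8.2, keeping 11.8.
Round 1 (the contractor proposes): the client can get 11.8 next round, worth 0.8 × 11.8 = 9.44 now, so the contractor offers 9.44, keeping 10.56.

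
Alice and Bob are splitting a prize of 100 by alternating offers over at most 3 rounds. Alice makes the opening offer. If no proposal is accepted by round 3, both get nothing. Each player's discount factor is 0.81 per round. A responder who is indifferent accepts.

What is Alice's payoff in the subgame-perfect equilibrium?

84.61

Round 3 (Alice proposes): rejection yields 0 for Bob; Alice offers 0 and keeps 100.
Round 2 (Bob proposes): Alice can get 100 next round, worth 0.81 × 100 = 81 now; Bob offers that and keeps 19.
Round 1 (Alice proposes): Bob can get 19 next round, worth 0.81 × 19 = 15.39 now, so Alice offers 15.39, keeping 84.61.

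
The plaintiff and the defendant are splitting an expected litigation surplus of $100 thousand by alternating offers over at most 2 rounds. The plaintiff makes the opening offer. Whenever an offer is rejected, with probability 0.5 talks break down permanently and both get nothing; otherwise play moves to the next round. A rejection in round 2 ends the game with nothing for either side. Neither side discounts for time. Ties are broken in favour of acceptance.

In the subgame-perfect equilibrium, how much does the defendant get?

Round 2 (the defendant proposes): the plaintiff will accept anything ≥ 0, so the defendant offers 0 and keeps 100.
Round 1 (the plaintiff proposes): rejecting gives the defendant an expected 0.5 × 100 = 50; the plaintiff offers that and keeps 50.

50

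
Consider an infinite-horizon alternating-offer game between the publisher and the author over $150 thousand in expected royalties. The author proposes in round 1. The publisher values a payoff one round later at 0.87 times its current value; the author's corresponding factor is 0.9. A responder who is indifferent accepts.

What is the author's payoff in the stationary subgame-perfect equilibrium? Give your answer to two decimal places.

When the author proposes, the publisher accepts any offer worth at least 0.87 times what the publisher would get by proposing next round; and vice versa.
This gives x = 150 − 0.87y and y = 150 − 0.9x, where x and y are each side's share when it proposes.
Hence (1 − 0.87·0.9)x = 150(1 − 0.87), i.e. 0.217·x = 19.5.
x ≈ 89.8618; the publisher's share is 150 − x ≈ 60.1382.

89.86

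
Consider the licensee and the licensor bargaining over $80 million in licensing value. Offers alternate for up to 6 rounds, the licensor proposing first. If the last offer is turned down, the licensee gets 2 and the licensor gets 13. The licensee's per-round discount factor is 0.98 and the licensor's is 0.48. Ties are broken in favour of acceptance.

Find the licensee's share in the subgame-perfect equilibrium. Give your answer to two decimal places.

74.47

Round 6 (the licensee proposes): the licensor gets 13 if talks fail, so the licensee offers 13 and keeps 67.
Round 5 (the licensor proposes): the licensee can get 67 next round, worth 0.98 × 67 = 65.66 now. The licensor offers 65.66 and keeps 80 − 65.66 = 14.34.
Round 4 (the licensee proposes): the licensor can get 14.34 next round, worth 0.48 × 14.34 = 6.8832 now; the licensee offers that and keeps 73.1168.
Round 3 (the licensor proposes): the licensee can get 73.1168 next round, worth 0.98 × 73.1168 = 71.654464 now. The licensor offers 71.654464 and keeps 80 − 71.654464 = 8.345536.
Round 2 (the licensee proposes): the licensor can get 8.345536 next round, worth 0.48 × 8.345536 = 4.00585728 now. The licensee offers 4.00585728 and keeps 80 − 4.00585728 = 75.99414272.
Round 1 (the licensor proposes): the licensee can get 75.99414272 next round, worth 0.98 × 75.99414272 = 74.4742598656 now; the licensor offers that and keeps 5.5257401344.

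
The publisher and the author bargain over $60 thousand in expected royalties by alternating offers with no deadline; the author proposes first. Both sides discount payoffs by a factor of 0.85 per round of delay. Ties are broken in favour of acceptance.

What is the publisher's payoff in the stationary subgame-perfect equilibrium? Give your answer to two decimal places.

27.57

When the author proposes, the publisher accepts any offer worth at least 0.85 times what the publisher would get by proposing next round; and vice versa.
This gives x = 60 − 0.85y and y = 60 − 0.85x, where x and y are each side's share when it proposes.
Hence (1 − 0.85·0.85)x = 60(1 − 0.85), i.e. 0.2775·x = 9.
x ≈ 32.4324; the publisher's share is 60 − x ≈ 27.5676.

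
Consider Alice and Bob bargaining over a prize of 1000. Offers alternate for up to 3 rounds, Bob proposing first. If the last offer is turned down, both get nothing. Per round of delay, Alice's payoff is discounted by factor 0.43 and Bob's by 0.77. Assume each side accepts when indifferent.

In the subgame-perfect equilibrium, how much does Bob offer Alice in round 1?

98.9

Round 3 (Bob proposes): Alice will accept anything ≥ 0, so Bob offers 0 and keeps 1000.
Round 2 (Alice proposes): Bob can get 1000 next round, worth 0.77 × 1000 = 770 now. Alice offers 770 and keeps 1000 − 770 = 230.
Round 1 (Bob proposes): Alice can get 230 next round, worth 0.43 × 230 = 98.9 now. Bob offers 98.9 and keeps 1000 − 98.9 = 901.1.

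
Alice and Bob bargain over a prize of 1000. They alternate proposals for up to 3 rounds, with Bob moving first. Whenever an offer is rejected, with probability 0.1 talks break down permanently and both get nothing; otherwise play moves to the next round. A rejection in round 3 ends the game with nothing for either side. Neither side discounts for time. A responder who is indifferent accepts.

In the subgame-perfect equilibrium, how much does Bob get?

910

Round 3 (Bob proposes): rejection yields 0 for Alice; Bob offers 0 and keeps 1000.
Round 2 (Alice proposes): rejecting gives Bob an expected 0.9 × 1000 = 900. Alice offers 900 and keeps 1000 − 900 = 100.
Round 1 (Bob proposes): rejecting gives Alice an expected 0.9 × 100 = 90; Bob offers that and keeps 910.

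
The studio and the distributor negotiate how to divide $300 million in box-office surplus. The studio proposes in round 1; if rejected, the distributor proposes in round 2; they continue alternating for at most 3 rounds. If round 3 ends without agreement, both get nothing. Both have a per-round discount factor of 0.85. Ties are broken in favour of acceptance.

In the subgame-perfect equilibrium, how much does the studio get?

261.75

Round 3 (the studio proposes): rejection yields 0 for the distributor; the studio offers 0 and keeps 300.
Round 2 (the distributor proposes): the studio can get 300 next round, worth 0.85 × 300 = 255 now, so the distributor offers 255, keeping 45.
Round 1 (the studio proposes): the distributor can get 45 next round, worth 0.85 × 45 = 38.25 now, so the studio offers 38.25, keeping 261.75.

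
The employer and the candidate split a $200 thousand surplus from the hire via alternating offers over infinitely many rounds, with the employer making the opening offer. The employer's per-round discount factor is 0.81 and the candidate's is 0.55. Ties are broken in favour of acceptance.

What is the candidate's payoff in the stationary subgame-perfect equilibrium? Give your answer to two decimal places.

When the employer proposes, the candidate accepts any offer worth at least 0.55 times what the candidate would get by proposing next round; and vice versa.
This gives x = 200 − 0.55y and y = 200 − 0.81x, where x and y are each side's share when it proposes.
Hence (1 − 0.55·0.81)x = 200(1 − 0.55), i.e. 0.5545·x = 90.
x ≈ 162.3084; the candidate's share is 200 − x ≈ 37.6916.

37.69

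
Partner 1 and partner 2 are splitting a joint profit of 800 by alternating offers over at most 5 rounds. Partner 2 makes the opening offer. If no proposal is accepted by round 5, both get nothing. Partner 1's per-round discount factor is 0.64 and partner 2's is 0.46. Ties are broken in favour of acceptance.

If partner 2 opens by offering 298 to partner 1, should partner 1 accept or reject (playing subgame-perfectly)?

Reject

Round 5 (partner 2 proposes): rejection yields 0 for partner 1; partner 2 offers 0 and keeps 800.
Round 4 (partner 1 proposes): partner 2 can get 800 next round, worth 0.46 × 800 = 368 now, so partner 1 offers 368, keeping 432.
Round 3 (partner 2 proposes): partner 1 can get 432 next round, worth 0.64 × 432 = 276.48 now; partner 2 offers that and keeps 523.52.
Round 2 (partner 1 proposes): partner 2 can get 523.52 next round, worth 0.46 × 523.52 = 240.8192 now. Partner 1 offers 240.8192 and keeps 800 − 240.8192 = 559.1808.
So by rejecting in round 1, partner 1 gets 559.1808 next round, worth 0.64 × 559.1808 = 357.875712 now.
Offer 298 < 357.875712, so partner 1 rejects.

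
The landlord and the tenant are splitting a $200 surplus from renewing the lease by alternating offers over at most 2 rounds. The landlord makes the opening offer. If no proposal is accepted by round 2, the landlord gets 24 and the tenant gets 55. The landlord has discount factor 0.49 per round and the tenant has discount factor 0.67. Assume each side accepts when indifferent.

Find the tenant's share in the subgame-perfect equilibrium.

Round 2 (the tenant proposes): the landlord gets 24 if talks fail, so the tenant offers 24 and keeps 176.
Round 1 (the landlord proposes): the tenant can get 176 next round, worth 0.67 × 176 = 117.92 now. The landlord offers 117.92 and keeps 200 − 117.92 = 82.08.

117.92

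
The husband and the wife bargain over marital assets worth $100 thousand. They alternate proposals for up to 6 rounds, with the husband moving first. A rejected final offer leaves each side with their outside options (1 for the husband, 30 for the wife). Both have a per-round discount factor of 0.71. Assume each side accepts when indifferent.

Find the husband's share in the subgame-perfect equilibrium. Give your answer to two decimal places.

Round 6 (the wife proposes): the husband gets 1 if talks fail, so the wife offers 1 and keeps 99.
Round 5 (the husband proposes): the wife can get 99 next round, worth 0.71 × 99 = 70.29 now. The husband offers 70.29 and keeps 100 − 70.29 = 29.71.
Round 4 (the wife proposes): the husband can get 29.71 next round, worth 0.71 × 29.71 = 21.0941 now. The wife offers 21.0941 and keeps 100 − 21.0941 = 78.9059.
Round 3 (the husband proposes): the wife can get 78.9059 next round, worth 0.71 × 78.9059 = 56.023189 now, so the husband offers 56.023189, keeping 43.976811.
Round 2 (the wife proposes): the husband can get 43.976811 next round, worth 0.71 × 43.976811 = 31.22353581 now. The wife offers 31.22353581 and keeps 100 − 31.22353581 = 68.77646419.
Round 1 (the husband proposes): the wife can get 68.77646419 next round, worth 0.71 × 68.77646419 = 48.8312895749 now. The husband offers 48.8312895749 and keeps 100 − 48.8312895749 = 51.1687104251.

51.17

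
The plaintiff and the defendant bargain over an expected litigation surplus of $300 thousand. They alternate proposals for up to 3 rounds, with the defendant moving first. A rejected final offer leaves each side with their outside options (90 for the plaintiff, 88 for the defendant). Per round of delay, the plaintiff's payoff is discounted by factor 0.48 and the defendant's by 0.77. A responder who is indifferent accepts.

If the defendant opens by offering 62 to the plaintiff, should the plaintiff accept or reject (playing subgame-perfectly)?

Round 3 (the defendant proposes): the plaintiff gets 90 if talks fail, so the defendant offers 90 and keeps 210.
Round 2 (the plaintiff proposes): the defendant can get 210 next round, worth 0.77 × 210 = 161.7 now. The plaintiff offers 161.7 and keeps 300 − 161.7 = 138.3.
So by rejecting in round 1, the plaintiff gets 138.3 next round, worth 0.48 × 138.3 = 66.384 now.
Offer 62 < 66.384, so the plaintiff rejects.

Reject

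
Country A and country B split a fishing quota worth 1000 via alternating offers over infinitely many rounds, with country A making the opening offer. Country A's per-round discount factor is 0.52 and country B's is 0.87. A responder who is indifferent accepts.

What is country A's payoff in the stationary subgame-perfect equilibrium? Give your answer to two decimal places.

237.40

Let x be country A's share when country A proposes and y be country B's share when country B proposes.
Country B accepts iff offered ≥ 0.87·y, so x = 1000 − 0.87y. Symmetrically y = 1000 − 0.52x.
Substituting: x = 1000 − 0.87(1000 − 0.52x), giving x(1 − 0.52·0.87) = 1000(1 − 0.87).
So x = 1000 × 0.13 / 0.5476 ≈ 237.3996, and country B receives 1000 − x ≈ 762.6004.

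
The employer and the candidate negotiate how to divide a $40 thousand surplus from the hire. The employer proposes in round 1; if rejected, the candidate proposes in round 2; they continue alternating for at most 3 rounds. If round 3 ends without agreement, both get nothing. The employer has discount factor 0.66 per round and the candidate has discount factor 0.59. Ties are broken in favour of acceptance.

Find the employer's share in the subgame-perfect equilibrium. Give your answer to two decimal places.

31.98

Round 3 (the employer proposes): the candidate will accept anything ≥ 0, so the employer offers 0 and keeps 40.
Round 2 (the candidate proposes): the employer can get 40 next round, worth 0.66 × 40 = 26.4 now; the candidate offers that and keeps 13.6.
Round 1 (the employer proposes): the candidate can get 13.6 next round, worth 0.59 × 13.6 = 8.024 now, so the employer offers 8.024, keeping 31.976.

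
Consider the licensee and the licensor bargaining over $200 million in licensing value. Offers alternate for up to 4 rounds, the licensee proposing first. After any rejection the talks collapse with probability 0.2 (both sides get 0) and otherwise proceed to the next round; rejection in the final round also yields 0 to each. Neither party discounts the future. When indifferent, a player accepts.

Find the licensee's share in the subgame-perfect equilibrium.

By backward induction:
Round 4 (the licensor proposes): the licensee will accept anything ≥ 0, so the licensor offers 0 and keeps 200.
Round 3 (the licensee proposes): rejecting gives the licensor an expected 0.8 × 200 = 160. The licensee offers 160 and keeps 200 − 160 = 40.
Round 2 (the licensor proposes): rejecting gives the licensee an expected 0.8 × 40 = 32, so the licensor offers 32, keeping 168.
Round 1 (the licensee proposes): rejecting gives the licensor an expected 0.8 × 168 = 134.4, so the licensee offers 134.4, keeping 65.6.

65.6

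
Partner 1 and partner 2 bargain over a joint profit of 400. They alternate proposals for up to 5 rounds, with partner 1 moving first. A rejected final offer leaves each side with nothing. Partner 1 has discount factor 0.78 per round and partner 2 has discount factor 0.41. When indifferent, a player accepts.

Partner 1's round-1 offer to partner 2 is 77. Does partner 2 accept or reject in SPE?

Accept

Round 5 (partner 1 proposes): rejection yields 0 for partner 2; partner 1 offers 0 and keeps 400.
Round 4 (partner 2 proposes): partner 1 can get 400 next round, worth 0.78 × 400 = 312 now. Partner 2 offers 312 and keeps 400 − 312 = 88.
Round 3 (partner 1 proposes): partner 2 can get 88 next round, worth 0.41 × 88 = 36.08 now, so partner 1 offers 36.08, keeping 363.92.
Round 2 (partner 2 proposes): partner 1 can get 363.92 next round, worth 0.78 × 363.92 = 283.8576 now; partner 2 offers that and keeps 116.1424.
So by rejecting in round 1, partner 2 gets 116.1424 next round, worth 0.41 × 116.1424 = 47.618384 now.
Offer 77 ≥ 47.618384, so partner 2 accepts.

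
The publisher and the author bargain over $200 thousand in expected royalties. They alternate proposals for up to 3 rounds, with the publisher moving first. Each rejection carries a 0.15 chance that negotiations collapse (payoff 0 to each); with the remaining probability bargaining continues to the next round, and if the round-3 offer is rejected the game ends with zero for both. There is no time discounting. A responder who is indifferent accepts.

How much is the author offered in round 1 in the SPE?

By backward induction:
Round 3 (the publisher proposes): the author will accept anything ≥ 0, so the publisher offers 0 and keeps 200.
Round 2 (the author proposes): rejecting gives the publisher an expected 0.85 × 200 = 170, so the author offers 170, keeping 30.
Round 1 (the publisher proposes): rejecting gives the author an expected 0.85 × 30 = 25.5. The publisher offers 25.5 and keeps 200 − 25.5 = 174.5.

25.5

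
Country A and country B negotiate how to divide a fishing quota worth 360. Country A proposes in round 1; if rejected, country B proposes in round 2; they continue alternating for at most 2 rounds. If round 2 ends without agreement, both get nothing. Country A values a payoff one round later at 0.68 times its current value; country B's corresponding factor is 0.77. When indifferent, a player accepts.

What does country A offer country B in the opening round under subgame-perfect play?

Round 2 (country B proposes): country A will accept anything ≥ 0, so country B offers 0 and keeps 360.
Round 1 (country A proposes): country B can get 360 next round, worth 0.77 × 360 = 277.2 now; country A offers that and keeps 82.8.

277.2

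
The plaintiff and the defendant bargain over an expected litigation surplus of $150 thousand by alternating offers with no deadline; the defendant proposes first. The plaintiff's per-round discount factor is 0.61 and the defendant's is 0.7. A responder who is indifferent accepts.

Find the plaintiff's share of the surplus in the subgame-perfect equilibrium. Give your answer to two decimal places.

47.91

In a stationary SPE each proposer offers the other exactly their discounted continuation value.
If the defendant keeps x when proposing and the plaintiff keeps y when proposing, then x = 150 − 0.61y and y = 150 − 0.7x.
Solving: x = 150(1 − 0.61) / (1 − 0.7·0.61) = 58.5 / 0.573 ≈ 102.0942.
The plaintiff gets 150 − 102.0942 ≈ 47.9058.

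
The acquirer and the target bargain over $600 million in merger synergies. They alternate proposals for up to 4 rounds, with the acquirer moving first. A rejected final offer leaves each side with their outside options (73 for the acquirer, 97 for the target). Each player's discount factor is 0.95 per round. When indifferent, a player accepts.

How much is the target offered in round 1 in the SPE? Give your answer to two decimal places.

Round 4 (the target proposes): the acquirer gets 73 if talks fail, so the target offers 73 and keeps 527.
Round 3 (the acquirer proposes): the target can get 527 next round, worth 0.95 × 527 = 500.65 now; the acquirer offers that and keeps 99.35.
Round 2 (the target proposes): the acquirer can get 99.35 next round, worth 0.95 × 99.35 = 94.3825 now; the target offers that and keeps 505.6175.
Round 1 (the acquirer proposes): the target can get 505.6175 next round, worth 0.95 × 505.6175 = 480.336625 now, so the acquirer offers 480.336625, keeping 119.663375.

480.34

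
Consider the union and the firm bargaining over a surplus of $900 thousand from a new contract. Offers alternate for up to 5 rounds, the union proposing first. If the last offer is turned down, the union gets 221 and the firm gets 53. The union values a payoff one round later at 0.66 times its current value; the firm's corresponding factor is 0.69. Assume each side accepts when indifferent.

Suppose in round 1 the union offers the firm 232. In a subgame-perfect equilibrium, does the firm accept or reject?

Round 5 (the union proposes): the firm gets 53 if talks fail, so the union offers 53 and keeps 847.
Round 4 (the firm proposes): the union can get 847 next round, worth 0.66 × 847 = 559.02 now. The firm offers 559.02 and keeps 900 − 559.02 = 340.98.
Round 3 (the union proposes): the firm can get 340.98 next round, worth 0.69 × 340.98 = 235.2762 now. The union offers 235.2762 and keeps 900 − 235.2762 = 664.7238.
Round 2 (the firm proposes): the union can get 664.7238 next round, worth 0.66 × 664.7238 = 438.717708 now. The firm offers 438.717708 and keeps 900 − 438.717708 = 461.282292.
So by rejecting in round 1, the firm gets 461.282292 next round, worth 0.69 × 461.282292 = 318.28478148 now.
Offer 232 < 318.28478148, so the firm rejects.

Reject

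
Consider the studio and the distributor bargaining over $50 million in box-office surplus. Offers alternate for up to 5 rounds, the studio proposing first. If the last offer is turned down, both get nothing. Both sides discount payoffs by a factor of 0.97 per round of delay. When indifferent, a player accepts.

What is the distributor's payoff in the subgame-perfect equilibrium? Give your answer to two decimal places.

2.82

Solve by backward induction from round 5.
Round 5 (the studio proposes): rejection yields 0 for the distributor; the studio offers 0 and keeps 50.
Round 4 (the distributor proposes): the studio can get 50 next round, worth 0.97 × 50 = 48.5 now; the distributor offers that and keeps 1.5.
Round 3 (the studio proposes): the distributor can get 1.5 next round, worth 0.97 × 1.5 = 1.455 now. The studio offers 1.455 and keeps 50 − 1.455 = 48.545.
Round 2 (the distributor proposes): the studio can get 48.545 next round, worth 0.97 × 48.545 = 47.08865 now; the distributor offers that and keeps 2.91135.
Round 1 (the studio proposes): the distributor can get 2.91135 next round, worth 0.97 × 2.91135 = 2.8240095 now, so the studio offers 2.8240095, keeping 47.1759905.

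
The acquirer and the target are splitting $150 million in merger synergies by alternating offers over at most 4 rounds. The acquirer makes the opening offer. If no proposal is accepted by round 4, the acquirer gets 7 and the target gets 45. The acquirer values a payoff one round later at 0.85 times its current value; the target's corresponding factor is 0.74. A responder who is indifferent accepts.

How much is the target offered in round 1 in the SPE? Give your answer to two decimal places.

Round 4 (the target proposes): the acquirer gets 7 if talks fail, so the target offers 7 and keeps 143.
Round 3 (the acquirer proposes): the target can get 143 next round, worth 0.74 × 143 = 105.82 now, so the acquirer offers 105.82, keeping 44.18.
Round 2 (the target proposes): the acquirer can get 44.18 next round, worth 0.85 × 44.18 = 37.553 now, so the target offers 37.553, keeping 112.447.
Round 1 (the acquirer proposes): the target can get 112.447 next round, worth 0.74 × 112.447 = 83.21078 now, so the acquirer offers 83.21078, keeping 66.78922.

83.21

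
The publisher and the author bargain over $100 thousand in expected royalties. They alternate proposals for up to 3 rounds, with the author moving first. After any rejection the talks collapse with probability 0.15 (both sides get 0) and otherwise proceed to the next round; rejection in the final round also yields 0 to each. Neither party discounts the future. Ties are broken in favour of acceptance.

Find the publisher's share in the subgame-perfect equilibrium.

12.75

Round 3 (the author proposes): the publisher will accept anything ≥ 0, so the author offers 0 and keeps 100.
Round 2 (the publisher proposes): rejecting gives the author an expected 0.85 × 100 = 85; the publisher offers that and keeps 15.
Round 1 (the author proposes): rejecting gives the publisher an expected 0.85 × 15 = 12.75; the author offers that and keeps 87.25.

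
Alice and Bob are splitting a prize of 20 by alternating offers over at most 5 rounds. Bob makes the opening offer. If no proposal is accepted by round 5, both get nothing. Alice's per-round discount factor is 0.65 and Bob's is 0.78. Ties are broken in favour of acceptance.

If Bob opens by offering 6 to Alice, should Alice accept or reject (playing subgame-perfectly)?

Accept

Round 5 (Bob proposes): Alice will accept anything ≥ 0, so Bob offers 0 and keeps 20.
Round 4 (Alice proposes): Bob can get 20 next round, worth 0.78 × 20 = 15.6 now, so Alice offers 15.6, keeping 4.4.
Round 3 (Bob proposes): Alice can get 4.4 next round, worth 0.65 × 4.4 = 2.86 now. Bob offers 2.86 and keeps 20 − 2.86 = 17.14.
Round 2 (Alice proposes): Bob can get 17.14 next round, worth 0.78 × 17.14 = 13.3692 now. Alice offers 13.3692 and keeps 20 − 13.3692 = 6.6308.
So by rejecting in round 1, Alice gets 6.6308 next round, worth 0.65 × 6.6308 = 4.31002 now.
Offer 6 ≥ 4.31002, so Alice accepts.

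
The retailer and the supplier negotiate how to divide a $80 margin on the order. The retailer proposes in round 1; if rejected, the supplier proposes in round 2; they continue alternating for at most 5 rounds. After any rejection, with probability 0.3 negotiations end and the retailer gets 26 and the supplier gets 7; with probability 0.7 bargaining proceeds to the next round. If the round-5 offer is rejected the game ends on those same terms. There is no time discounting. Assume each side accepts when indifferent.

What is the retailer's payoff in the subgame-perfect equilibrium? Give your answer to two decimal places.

Round 5 (the retailer proposes): the supplier gets 7 if talks fail, so the retailer offers 7 and keeps 73.
Round 4 (the supplier proposes): rejecting gives the retailer an expected 0.7 × 73 + 0.3 × 26 = 58.9. The supplier offers 58.9 and keeps 80 − 58.9 = 21.1.
Round 3 (the retailer proposes): rejecting gives the supplier an expected 0.7 × 21.1 + 0.3 × 7 = 16.87. The retailer offers 16.87 and keeps 80 − 16.87 = 63.13.
Round 2 (the supplier proposes): rejecting gives the retailer an expected 0.7 × 63.13 + 0.3 × 26 = 51.991, so the supplier offers 51.991, keeping 28.009.
Round 1 (the retailer proposes): rejecting gives the supplier an expected 0.7 × 28.009 + 0.3 × 7 = 21.7063; the retailer offers that and keeps 58.2937.

58.29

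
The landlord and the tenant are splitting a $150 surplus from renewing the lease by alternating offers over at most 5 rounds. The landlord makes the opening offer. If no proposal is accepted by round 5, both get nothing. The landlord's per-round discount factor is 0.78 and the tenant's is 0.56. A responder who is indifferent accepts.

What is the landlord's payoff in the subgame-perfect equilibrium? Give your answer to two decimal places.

Round 5 (the landlord proposes): the tenant will accept anything ≥ 0, so the landlord offers 0 and keeps 150.
Round 4 (the tenant proposes): the landlord can get 150 next round, worth 0.78 × 150 = 117 now; the tenant offers that and keeps 33.
Round 3 (the landlord proposes): the tenant can get 33 next round, worth 0.56 × 33 = 18.48 now, so the landlord offers 18.48, keeping 131.52.
Round 2 (the tenant proposes): the landlord can get 131.52 next round, worth 0.78 × 131.52 = 102.5856 now; the tenant offers that and keeps 47.4144.
Round 1 (the landlord proposes): the tenant can get 47.4144 next round, worth 0.56 × 47.4144 = 26.552064 now, so the landlord offers 26.552064, keeping 123.447936.

123.45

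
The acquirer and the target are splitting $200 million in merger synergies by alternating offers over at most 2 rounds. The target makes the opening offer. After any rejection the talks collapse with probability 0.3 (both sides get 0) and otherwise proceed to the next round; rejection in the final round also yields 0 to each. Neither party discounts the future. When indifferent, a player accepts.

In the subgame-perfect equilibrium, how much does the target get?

60

Round 2 (the acquirer proposes): rejection yields 0 for the target; the acquirer offers 0 and keeps 200.
Round 1 (the target proposes): rejecting gives the acquirer an expected 0.7 × 200 = 140, so the target offers 140, keeping 60.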